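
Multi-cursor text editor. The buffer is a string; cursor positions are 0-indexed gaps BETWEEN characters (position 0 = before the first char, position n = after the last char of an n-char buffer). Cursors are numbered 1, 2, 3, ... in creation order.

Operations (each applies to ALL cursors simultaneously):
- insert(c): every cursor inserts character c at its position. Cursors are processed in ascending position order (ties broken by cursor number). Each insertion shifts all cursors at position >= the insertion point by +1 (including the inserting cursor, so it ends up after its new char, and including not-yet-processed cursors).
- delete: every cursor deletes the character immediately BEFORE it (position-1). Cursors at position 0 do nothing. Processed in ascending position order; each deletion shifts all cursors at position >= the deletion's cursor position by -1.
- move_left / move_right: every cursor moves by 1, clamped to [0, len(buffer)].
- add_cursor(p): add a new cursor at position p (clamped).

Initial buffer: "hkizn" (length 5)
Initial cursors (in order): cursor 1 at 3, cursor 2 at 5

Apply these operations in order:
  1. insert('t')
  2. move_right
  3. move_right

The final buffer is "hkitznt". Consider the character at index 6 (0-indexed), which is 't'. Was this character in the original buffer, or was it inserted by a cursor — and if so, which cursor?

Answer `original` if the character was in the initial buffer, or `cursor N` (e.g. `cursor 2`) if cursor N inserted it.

Answer: cursor 2

Derivation:
After op 1 (insert('t')): buffer="hkitznt" (len 7), cursors c1@4 c2@7, authorship ...1..2
After op 2 (move_right): buffer="hkitznt" (len 7), cursors c1@5 c2@7, authorship ...1..2
After op 3 (move_right): buffer="hkitznt" (len 7), cursors c1@6 c2@7, authorship ...1..2
Authorship (.=original, N=cursor N): . . . 1 . . 2
Index 6: author = 2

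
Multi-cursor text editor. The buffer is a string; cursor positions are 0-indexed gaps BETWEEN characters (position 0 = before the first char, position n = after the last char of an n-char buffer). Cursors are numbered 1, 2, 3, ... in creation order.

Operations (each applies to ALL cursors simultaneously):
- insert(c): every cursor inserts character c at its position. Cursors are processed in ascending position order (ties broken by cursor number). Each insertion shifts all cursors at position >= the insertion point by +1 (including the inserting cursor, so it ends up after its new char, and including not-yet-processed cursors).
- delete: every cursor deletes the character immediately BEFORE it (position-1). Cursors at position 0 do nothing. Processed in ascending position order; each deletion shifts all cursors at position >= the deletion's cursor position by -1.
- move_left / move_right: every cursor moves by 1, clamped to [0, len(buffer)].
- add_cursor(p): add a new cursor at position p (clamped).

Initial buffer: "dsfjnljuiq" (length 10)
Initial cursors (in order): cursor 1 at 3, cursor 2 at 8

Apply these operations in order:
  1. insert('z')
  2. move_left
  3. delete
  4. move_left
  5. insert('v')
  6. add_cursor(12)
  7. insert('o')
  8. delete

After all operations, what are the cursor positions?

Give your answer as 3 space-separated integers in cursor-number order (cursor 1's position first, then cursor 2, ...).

After op 1 (insert('z')): buffer="dsfzjnljuziq" (len 12), cursors c1@4 c2@10, authorship ...1.....2..
After op 2 (move_left): buffer="dsfzjnljuziq" (len 12), cursors c1@3 c2@9, authorship ...1.....2..
After op 3 (delete): buffer="dszjnljziq" (len 10), cursors c1@2 c2@7, authorship ..1....2..
After op 4 (move_left): buffer="dszjnljziq" (len 10), cursors c1@1 c2@6, authorship ..1....2..
After op 5 (insert('v')): buffer="dvszjnlvjziq" (len 12), cursors c1@2 c2@8, authorship .1.1...2.2..
After op 6 (add_cursor(12)): buffer="dvszjnlvjziq" (len 12), cursors c1@2 c2@8 c3@12, authorship .1.1...2.2..
After op 7 (insert('o')): buffer="dvoszjnlvojziqo" (len 15), cursors c1@3 c2@10 c3@15, authorship .11.1...22.2..3
After op 8 (delete): buffer="dvszjnlvjziq" (len 12), cursors c1@2 c2@8 c3@12, authorship .1.1...2.2..

Answer: 2 8 12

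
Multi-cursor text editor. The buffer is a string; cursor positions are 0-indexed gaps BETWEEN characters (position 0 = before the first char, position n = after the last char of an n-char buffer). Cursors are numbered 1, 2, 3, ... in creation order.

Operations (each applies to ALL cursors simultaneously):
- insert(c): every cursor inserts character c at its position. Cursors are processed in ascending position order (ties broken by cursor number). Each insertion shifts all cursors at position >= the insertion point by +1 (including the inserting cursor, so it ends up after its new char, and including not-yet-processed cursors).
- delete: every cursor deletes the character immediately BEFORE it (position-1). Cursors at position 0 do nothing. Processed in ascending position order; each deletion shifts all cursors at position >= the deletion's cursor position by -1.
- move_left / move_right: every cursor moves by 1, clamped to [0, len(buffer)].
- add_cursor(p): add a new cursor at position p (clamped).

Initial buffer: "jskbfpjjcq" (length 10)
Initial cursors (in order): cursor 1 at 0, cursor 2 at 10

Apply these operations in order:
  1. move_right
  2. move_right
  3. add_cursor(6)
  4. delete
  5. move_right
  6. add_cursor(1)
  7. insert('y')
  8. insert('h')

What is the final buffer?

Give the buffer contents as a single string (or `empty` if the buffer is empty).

Answer: jyhkyhbfjyhjcyh

Derivation:
After op 1 (move_right): buffer="jskbfpjjcq" (len 10), cursors c1@1 c2@10, authorship ..........
After op 2 (move_right): buffer="jskbfpjjcq" (len 10), cursors c1@2 c2@10, authorship ..........
After op 3 (add_cursor(6)): buffer="jskbfpjjcq" (len 10), cursors c1@2 c3@6 c2@10, authorship ..........
After op 4 (delete): buffer="jkbfjjc" (len 7), cursors c1@1 c3@4 c2@7, authorship .......
After op 5 (move_right): buffer="jkbfjjc" (len 7), cursors c1@2 c3@5 c2@7, authorship .......
After op 6 (add_cursor(1)): buffer="jkbfjjc" (len 7), cursors c4@1 c1@2 c3@5 c2@7, authorship .......
After op 7 (insert('y')): buffer="jykybfjyjcy" (len 11), cursors c4@2 c1@4 c3@8 c2@11, authorship .4.1...3..2
After op 8 (insert('h')): buffer="jyhkyhbfjyhjcyh" (len 15), cursors c4@3 c1@6 c3@11 c2@15, authorship .44.11...33..22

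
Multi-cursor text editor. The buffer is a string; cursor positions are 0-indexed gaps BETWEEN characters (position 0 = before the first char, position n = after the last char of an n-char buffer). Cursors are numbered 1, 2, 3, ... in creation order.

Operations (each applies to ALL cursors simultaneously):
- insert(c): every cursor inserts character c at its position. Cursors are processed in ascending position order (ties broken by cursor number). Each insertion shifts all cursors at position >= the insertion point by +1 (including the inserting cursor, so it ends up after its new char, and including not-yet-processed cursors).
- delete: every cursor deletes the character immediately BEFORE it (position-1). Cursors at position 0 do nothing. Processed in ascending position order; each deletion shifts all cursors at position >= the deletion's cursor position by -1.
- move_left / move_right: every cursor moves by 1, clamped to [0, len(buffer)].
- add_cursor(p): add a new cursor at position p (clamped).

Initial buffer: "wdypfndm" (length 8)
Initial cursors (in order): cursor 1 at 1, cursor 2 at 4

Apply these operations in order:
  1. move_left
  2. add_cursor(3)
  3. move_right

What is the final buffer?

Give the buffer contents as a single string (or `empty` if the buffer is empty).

After op 1 (move_left): buffer="wdypfndm" (len 8), cursors c1@0 c2@3, authorship ........
After op 2 (add_cursor(3)): buffer="wdypfndm" (len 8), cursors c1@0 c2@3 c3@3, authorship ........
After op 3 (move_right): buffer="wdypfndm" (len 8), cursors c1@1 c2@4 c3@4, authorship ........

Answer: wdypfndm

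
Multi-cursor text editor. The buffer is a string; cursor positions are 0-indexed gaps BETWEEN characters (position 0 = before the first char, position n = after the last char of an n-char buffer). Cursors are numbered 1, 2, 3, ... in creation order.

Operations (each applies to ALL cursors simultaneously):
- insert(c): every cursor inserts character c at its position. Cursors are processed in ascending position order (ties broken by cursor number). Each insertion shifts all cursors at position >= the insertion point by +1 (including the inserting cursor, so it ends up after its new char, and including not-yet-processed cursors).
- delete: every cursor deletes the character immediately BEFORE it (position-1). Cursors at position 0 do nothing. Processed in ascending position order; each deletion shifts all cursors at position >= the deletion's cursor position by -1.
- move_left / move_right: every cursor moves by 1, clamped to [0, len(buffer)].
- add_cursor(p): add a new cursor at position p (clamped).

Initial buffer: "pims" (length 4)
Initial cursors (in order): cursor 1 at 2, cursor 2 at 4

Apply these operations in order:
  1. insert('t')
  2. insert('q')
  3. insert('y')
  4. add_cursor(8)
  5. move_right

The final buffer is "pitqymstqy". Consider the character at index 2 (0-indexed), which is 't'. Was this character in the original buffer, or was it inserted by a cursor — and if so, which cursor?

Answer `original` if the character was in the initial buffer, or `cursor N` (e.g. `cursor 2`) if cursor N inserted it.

After op 1 (insert('t')): buffer="pitmst" (len 6), cursors c1@3 c2@6, authorship ..1..2
After op 2 (insert('q')): buffer="pitqmstq" (len 8), cursors c1@4 c2@8, authorship ..11..22
After op 3 (insert('y')): buffer="pitqymstqy" (len 10), cursors c1@5 c2@10, authorship ..111..222
After op 4 (add_cursor(8)): buffer="pitqymstqy" (len 10), cursors c1@5 c3@8 c2@10, authorship ..111..222
After op 5 (move_right): buffer="pitqymstqy" (len 10), cursors c1@6 c3@9 c2@10, authorship ..111..222
Authorship (.=original, N=cursor N): . . 1 1 1 . . 2 2 2
Index 2: author = 1

Answer: cursor 1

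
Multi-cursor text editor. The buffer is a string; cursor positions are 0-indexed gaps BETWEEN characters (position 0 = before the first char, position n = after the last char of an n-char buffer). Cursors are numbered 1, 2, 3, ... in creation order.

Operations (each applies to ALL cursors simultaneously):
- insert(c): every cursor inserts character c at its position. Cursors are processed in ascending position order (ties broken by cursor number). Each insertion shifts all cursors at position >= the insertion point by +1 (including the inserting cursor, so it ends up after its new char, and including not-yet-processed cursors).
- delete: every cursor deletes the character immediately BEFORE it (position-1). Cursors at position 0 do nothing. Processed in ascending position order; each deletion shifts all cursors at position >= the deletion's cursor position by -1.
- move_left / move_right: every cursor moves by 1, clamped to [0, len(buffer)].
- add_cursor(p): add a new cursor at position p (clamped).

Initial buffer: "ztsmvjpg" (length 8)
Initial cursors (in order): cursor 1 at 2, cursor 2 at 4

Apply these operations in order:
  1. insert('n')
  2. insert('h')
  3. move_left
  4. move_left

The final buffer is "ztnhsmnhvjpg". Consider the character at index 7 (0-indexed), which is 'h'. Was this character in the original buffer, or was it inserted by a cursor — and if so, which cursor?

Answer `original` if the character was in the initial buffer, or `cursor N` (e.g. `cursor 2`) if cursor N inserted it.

After op 1 (insert('n')): buffer="ztnsmnvjpg" (len 10), cursors c1@3 c2@6, authorship ..1..2....
After op 2 (insert('h')): buffer="ztnhsmnhvjpg" (len 12), cursors c1@4 c2@8, authorship ..11..22....
After op 3 (move_left): buffer="ztnhsmnhvjpg" (len 12), cursors c1@3 c2@7, authorship ..11..22....
After op 4 (move_left): buffer="ztnhsmnhvjpg" (len 12), cursors c1@2 c2@6, authorship ..11..22....
Authorship (.=original, N=cursor N): . . 1 1 . . 2 2 . . . .
Index 7: author = 2

Answer: cursor 2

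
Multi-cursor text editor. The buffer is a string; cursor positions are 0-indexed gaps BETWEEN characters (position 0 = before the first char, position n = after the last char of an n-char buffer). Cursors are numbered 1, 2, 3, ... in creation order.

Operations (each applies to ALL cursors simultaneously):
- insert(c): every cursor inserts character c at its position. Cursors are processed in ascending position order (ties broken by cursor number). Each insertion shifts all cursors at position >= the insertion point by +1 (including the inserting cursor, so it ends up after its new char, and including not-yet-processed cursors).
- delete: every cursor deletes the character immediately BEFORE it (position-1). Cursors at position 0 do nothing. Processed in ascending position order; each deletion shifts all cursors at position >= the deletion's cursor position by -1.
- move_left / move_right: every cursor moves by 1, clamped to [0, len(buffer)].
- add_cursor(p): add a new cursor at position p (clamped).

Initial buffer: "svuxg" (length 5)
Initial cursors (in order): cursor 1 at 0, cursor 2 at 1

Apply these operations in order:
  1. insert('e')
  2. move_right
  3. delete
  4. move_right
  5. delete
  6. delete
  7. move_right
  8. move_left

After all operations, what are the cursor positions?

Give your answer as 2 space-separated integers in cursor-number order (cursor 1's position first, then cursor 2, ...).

After op 1 (insert('e')): buffer="esevuxg" (len 7), cursors c1@1 c2@3, authorship 1.2....
After op 2 (move_right): buffer="esevuxg" (len 7), cursors c1@2 c2@4, authorship 1.2....
After op 3 (delete): buffer="eeuxg" (len 5), cursors c1@1 c2@2, authorship 12...
After op 4 (move_right): buffer="eeuxg" (len 5), cursors c1@2 c2@3, authorship 12...
After op 5 (delete): buffer="exg" (len 3), cursors c1@1 c2@1, authorship 1..
After op 6 (delete): buffer="xg" (len 2), cursors c1@0 c2@0, authorship ..
After op 7 (move_right): buffer="xg" (len 2), cursors c1@1 c2@1, authorship ..
After op 8 (move_left): buffer="xg" (len 2), cursors c1@0 c2@0, authorship ..

Answer: 0 0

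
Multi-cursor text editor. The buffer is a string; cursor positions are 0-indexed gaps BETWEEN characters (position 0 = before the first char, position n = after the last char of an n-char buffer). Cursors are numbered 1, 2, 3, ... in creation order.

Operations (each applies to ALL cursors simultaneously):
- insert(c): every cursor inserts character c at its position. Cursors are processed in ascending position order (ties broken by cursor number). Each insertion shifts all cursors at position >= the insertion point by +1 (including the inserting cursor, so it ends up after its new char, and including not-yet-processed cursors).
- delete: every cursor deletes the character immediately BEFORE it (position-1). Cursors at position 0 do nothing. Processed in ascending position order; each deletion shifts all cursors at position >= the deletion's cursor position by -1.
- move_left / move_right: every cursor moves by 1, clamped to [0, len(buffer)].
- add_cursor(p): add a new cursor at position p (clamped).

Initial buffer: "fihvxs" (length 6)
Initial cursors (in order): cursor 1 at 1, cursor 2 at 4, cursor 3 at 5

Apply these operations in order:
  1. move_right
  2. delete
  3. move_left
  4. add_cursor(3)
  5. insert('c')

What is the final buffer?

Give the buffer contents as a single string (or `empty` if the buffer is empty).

Answer: cfhccvc

Derivation:
After op 1 (move_right): buffer="fihvxs" (len 6), cursors c1@2 c2@5 c3@6, authorship ......
After op 2 (delete): buffer="fhv" (len 3), cursors c1@1 c2@3 c3@3, authorship ...
After op 3 (move_left): buffer="fhv" (len 3), cursors c1@0 c2@2 c3@2, authorship ...
After op 4 (add_cursor(3)): buffer="fhv" (len 3), cursors c1@0 c2@2 c3@2 c4@3, authorship ...
After op 5 (insert('c')): buffer="cfhccvc" (len 7), cursors c1@1 c2@5 c3@5 c4@7, authorship 1..23.4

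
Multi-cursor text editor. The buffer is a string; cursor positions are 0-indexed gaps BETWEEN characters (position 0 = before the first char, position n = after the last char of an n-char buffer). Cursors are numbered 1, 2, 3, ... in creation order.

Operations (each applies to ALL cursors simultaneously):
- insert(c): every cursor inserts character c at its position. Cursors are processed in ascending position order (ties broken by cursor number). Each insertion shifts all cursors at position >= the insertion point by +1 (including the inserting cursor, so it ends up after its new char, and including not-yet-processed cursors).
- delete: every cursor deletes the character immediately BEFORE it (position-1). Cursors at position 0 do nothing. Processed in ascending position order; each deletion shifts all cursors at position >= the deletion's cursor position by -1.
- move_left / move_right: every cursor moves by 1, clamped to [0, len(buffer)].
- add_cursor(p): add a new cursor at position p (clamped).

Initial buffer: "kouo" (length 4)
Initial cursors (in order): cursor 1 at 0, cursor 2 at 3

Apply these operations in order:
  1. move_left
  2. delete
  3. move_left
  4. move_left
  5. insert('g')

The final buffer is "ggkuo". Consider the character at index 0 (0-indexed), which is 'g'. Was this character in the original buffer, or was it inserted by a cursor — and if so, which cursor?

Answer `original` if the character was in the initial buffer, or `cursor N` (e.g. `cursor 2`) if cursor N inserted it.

After op 1 (move_left): buffer="kouo" (len 4), cursors c1@0 c2@2, authorship ....
After op 2 (delete): buffer="kuo" (len 3), cursors c1@0 c2@1, authorship ...
After op 3 (move_left): buffer="kuo" (len 3), cursors c1@0 c2@0, authorship ...
After op 4 (move_left): buffer="kuo" (len 3), cursors c1@0 c2@0, authorship ...
After op 5 (insert('g')): buffer="ggkuo" (len 5), cursors c1@2 c2@2, authorship 12...
Authorship (.=original, N=cursor N): 1 2 . . .
Index 0: author = 1

Answer: cursor 1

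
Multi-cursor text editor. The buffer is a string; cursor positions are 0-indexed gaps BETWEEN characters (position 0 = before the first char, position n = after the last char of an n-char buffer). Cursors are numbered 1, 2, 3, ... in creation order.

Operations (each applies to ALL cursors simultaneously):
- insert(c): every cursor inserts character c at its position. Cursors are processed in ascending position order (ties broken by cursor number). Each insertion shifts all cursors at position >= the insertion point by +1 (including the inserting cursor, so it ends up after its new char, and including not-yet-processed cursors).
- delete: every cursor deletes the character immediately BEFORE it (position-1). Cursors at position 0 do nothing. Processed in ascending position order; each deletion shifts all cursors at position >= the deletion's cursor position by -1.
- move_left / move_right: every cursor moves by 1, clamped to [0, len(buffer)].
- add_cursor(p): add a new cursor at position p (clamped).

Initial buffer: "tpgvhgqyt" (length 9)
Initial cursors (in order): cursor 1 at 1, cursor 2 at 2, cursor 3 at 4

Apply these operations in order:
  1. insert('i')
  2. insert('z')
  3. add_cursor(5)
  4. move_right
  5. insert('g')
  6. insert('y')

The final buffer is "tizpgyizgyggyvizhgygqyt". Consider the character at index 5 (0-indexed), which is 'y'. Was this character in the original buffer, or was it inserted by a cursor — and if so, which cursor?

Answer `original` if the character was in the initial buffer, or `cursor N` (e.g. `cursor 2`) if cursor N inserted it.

After op 1 (insert('i')): buffer="tipigvihgqyt" (len 12), cursors c1@2 c2@4 c3@7, authorship .1.2..3.....
After op 2 (insert('z')): buffer="tizpizgvizhgqyt" (len 15), cursors c1@3 c2@6 c3@10, authorship .11.22..33.....
After op 3 (add_cursor(5)): buffer="tizpizgvizhgqyt" (len 15), cursors c1@3 c4@5 c2@6 c3@10, authorship .11.22..33.....
After op 4 (move_right): buffer="tizpizgvizhgqyt" (len 15), cursors c1@4 c4@6 c2@7 c3@11, authorship .11.22..33.....
After op 5 (insert('g')): buffer="tizpgizgggvizhggqyt" (len 19), cursors c1@5 c4@8 c2@10 c3@15, authorship .11.1224.2.33.3....
After op 6 (insert('y')): buffer="tizpgyizgyggyvizhgygqyt" (len 23), cursors c1@6 c4@10 c2@13 c3@19, authorship .11.112244.22.33.33....
Authorship (.=original, N=cursor N): . 1 1 . 1 1 2 2 4 4 . 2 2 . 3 3 . 3 3 . . . .
Index 5: author = 1

Answer: cursor 1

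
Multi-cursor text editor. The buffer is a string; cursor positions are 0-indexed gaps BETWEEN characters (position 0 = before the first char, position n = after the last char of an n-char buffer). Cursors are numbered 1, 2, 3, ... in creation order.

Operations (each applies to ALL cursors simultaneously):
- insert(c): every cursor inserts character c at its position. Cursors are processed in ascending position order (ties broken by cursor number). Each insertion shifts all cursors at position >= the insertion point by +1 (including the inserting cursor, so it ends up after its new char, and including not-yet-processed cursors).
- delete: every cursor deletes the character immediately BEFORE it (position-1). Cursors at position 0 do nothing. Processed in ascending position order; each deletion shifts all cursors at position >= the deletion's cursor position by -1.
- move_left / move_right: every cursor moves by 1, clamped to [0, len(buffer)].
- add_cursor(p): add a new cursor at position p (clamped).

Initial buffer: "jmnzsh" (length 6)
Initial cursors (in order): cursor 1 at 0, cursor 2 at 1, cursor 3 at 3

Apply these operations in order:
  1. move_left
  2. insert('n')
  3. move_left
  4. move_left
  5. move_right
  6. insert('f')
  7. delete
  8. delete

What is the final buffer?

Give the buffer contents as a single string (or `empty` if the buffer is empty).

After op 1 (move_left): buffer="jmnzsh" (len 6), cursors c1@0 c2@0 c3@2, authorship ......
After op 2 (insert('n')): buffer="nnjmnnzsh" (len 9), cursors c1@2 c2@2 c3@5, authorship 12..3....
After op 3 (move_left): buffer="nnjmnnzsh" (len 9), cursors c1@1 c2@1 c3@4, authorship 12..3....
After op 4 (move_left): buffer="nnjmnnzsh" (len 9), cursors c1@0 c2@0 c3@3, authorship 12..3....
After op 5 (move_right): buffer="nnjmnnzsh" (len 9), cursors c1@1 c2@1 c3@4, authorship 12..3....
After op 6 (insert('f')): buffer="nffnjmfnnzsh" (len 12), cursors c1@3 c2@3 c3@7, authorship 1122..33....
After op 7 (delete): buffer="nnjmnnzsh" (len 9), cursors c1@1 c2@1 c3@4, authorship 12..3....
After op 8 (delete): buffer="njnnzsh" (len 7), cursors c1@0 c2@0 c3@2, authorship 2.3....

Answer: njnnzsh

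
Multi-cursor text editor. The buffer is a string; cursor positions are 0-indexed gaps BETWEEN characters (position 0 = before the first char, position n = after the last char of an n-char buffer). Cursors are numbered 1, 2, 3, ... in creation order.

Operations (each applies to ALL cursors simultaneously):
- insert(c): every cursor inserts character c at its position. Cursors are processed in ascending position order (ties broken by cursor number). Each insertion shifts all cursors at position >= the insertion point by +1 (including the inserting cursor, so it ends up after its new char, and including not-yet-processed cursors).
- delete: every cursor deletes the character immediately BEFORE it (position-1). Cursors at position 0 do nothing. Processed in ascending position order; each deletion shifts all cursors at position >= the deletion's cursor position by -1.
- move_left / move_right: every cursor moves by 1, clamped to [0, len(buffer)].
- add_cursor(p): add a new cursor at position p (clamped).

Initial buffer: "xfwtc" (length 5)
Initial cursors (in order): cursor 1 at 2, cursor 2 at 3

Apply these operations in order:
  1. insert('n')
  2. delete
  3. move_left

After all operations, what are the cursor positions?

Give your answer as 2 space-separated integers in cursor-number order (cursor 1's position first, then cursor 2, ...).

After op 1 (insert('n')): buffer="xfnwntc" (len 7), cursors c1@3 c2@5, authorship ..1.2..
After op 2 (delete): buffer="xfwtc" (len 5), cursors c1@2 c2@3, authorship .....
After op 3 (move_left): buffer="xfwtc" (len 5), cursors c1@1 c2@2, authorship .....

Answer: 1 2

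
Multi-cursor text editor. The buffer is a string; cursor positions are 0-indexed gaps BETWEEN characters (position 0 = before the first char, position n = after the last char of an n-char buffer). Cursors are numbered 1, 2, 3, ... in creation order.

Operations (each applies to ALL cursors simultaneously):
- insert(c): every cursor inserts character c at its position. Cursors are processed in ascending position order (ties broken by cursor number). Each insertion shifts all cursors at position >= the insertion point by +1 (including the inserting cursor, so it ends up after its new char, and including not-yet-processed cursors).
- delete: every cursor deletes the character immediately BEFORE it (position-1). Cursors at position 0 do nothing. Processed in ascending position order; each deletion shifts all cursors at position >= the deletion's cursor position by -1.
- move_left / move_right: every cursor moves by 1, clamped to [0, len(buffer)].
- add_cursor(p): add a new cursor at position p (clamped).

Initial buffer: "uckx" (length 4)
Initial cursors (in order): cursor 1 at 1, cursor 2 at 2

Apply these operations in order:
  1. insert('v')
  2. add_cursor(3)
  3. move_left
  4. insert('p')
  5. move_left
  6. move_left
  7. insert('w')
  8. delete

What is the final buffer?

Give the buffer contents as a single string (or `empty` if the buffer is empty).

After op 1 (insert('v')): buffer="uvcvkx" (len 6), cursors c1@2 c2@4, authorship .1.2..
After op 2 (add_cursor(3)): buffer="uvcvkx" (len 6), cursors c1@2 c3@3 c2@4, authorship .1.2..
After op 3 (move_left): buffer="uvcvkx" (len 6), cursors c1@1 c3@2 c2@3, authorship .1.2..
After op 4 (insert('p')): buffer="upvpcpvkx" (len 9), cursors c1@2 c3@4 c2@6, authorship .113.22..
After op 5 (move_left): buffer="upvpcpvkx" (len 9), cursors c1@1 c3@3 c2@5, authorship .113.22..
After op 6 (move_left): buffer="upvpcpvkx" (len 9), cursors c1@0 c3@2 c2@4, authorship .113.22..
After op 7 (insert('w')): buffer="wupwvpwcpvkx" (len 12), cursors c1@1 c3@4 c2@7, authorship 1.13132.22..
After op 8 (delete): buffer="upvpcpvkx" (len 9), cursors c1@0 c3@2 c2@4, authorship .113.22..

Answer: upvpcpvkx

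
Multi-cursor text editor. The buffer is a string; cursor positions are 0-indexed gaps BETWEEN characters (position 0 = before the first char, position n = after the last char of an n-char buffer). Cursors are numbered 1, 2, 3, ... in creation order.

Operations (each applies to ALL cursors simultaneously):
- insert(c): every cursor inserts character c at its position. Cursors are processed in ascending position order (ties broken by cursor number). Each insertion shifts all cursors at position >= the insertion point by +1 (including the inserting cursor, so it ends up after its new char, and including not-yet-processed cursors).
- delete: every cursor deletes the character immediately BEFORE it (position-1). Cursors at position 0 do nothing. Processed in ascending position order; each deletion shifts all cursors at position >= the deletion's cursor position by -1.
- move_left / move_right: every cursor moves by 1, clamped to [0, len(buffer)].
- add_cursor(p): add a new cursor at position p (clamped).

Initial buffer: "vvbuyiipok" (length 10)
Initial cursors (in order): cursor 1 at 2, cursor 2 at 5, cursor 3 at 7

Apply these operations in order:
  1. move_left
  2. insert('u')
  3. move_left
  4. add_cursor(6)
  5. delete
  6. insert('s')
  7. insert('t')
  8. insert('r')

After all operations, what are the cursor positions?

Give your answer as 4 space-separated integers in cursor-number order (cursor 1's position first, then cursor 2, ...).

After op 1 (move_left): buffer="vvbuyiipok" (len 10), cursors c1@1 c2@4 c3@6, authorship ..........
After op 2 (insert('u')): buffer="vuvbuuyiuipok" (len 13), cursors c1@2 c2@6 c3@9, authorship .1...2..3....
After op 3 (move_left): buffer="vuvbuuyiuipok" (len 13), cursors c1@1 c2@5 c3@8, authorship .1...2..3....
After op 4 (add_cursor(6)): buffer="vuvbuuyiuipok" (len 13), cursors c1@1 c2@5 c4@6 c3@8, authorship .1...2..3....
After op 5 (delete): buffer="uvbyuipok" (len 9), cursors c1@0 c2@3 c4@3 c3@4, authorship 1...3....
After op 6 (insert('s')): buffer="suvbssysuipok" (len 13), cursors c1@1 c2@6 c4@6 c3@8, authorship 11..24.33....
After op 7 (insert('t')): buffer="stuvbssttystuipok" (len 17), cursors c1@2 c2@9 c4@9 c3@12, authorship 111..2424.333....
After op 8 (insert('r')): buffer="struvbssttrrystruipok" (len 21), cursors c1@3 c2@12 c4@12 c3@16, authorship 1111..242424.3333....

Answer: 3 12 16 12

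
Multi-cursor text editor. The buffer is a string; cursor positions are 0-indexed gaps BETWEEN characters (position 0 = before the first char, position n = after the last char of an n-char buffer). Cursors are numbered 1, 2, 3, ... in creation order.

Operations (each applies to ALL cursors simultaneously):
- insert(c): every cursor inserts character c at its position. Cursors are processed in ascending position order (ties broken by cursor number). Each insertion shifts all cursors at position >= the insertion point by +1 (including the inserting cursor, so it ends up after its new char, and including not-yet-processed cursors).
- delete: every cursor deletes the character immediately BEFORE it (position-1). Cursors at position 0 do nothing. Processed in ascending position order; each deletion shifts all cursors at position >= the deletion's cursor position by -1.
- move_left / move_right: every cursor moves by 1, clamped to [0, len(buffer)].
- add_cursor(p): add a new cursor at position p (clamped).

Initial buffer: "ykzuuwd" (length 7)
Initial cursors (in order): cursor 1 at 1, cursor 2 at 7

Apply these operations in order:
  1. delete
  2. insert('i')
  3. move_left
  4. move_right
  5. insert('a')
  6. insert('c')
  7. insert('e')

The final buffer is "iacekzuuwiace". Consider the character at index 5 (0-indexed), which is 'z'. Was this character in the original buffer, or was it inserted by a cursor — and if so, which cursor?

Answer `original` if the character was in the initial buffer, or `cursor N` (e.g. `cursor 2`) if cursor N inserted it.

Answer: original

Derivation:
After op 1 (delete): buffer="kzuuw" (len 5), cursors c1@0 c2@5, authorship .....
After op 2 (insert('i')): buffer="ikzuuwi" (len 7), cursors c1@1 c2@7, authorship 1.....2
After op 3 (move_left): buffer="ikzuuwi" (len 7), cursors c1@0 c2@6, authorship 1.....2
After op 4 (move_right): buffer="ikzuuwi" (len 7), cursors c1@1 c2@7, authorship 1.....2
After op 5 (insert('a')): buffer="iakzuuwia" (len 9), cursors c1@2 c2@9, authorship 11.....22
After op 6 (insert('c')): buffer="iackzuuwiac" (len 11), cursors c1@3 c2@11, authorship 111.....222
After op 7 (insert('e')): buffer="iacekzuuwiace" (len 13), cursors c1@4 c2@13, authorship 1111.....2222
Authorship (.=original, N=cursor N): 1 1 1 1 . . . . . 2 2 2 2
Index 5: author = original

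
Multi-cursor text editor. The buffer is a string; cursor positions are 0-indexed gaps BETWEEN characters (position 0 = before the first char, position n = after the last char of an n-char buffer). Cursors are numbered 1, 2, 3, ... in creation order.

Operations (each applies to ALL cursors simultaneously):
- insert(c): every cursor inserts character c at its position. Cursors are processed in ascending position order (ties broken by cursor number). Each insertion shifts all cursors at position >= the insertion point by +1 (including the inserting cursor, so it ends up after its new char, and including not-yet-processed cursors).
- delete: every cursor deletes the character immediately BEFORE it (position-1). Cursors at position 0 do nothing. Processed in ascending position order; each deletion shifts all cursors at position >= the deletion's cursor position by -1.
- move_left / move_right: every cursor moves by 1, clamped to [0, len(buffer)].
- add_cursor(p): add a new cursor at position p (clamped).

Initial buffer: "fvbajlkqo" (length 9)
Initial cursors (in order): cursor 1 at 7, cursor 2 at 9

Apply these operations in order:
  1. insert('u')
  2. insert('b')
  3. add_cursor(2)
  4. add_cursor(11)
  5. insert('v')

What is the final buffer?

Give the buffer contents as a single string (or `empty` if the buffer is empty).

After op 1 (insert('u')): buffer="fvbajlkuqou" (len 11), cursors c1@8 c2@11, authorship .......1..2
After op 2 (insert('b')): buffer="fvbajlkubqoub" (len 13), cursors c1@9 c2@13, authorship .......11..22
After op 3 (add_cursor(2)): buffer="fvbajlkubqoub" (len 13), cursors c3@2 c1@9 c2@13, authorship .......11..22
After op 4 (add_cursor(11)): buffer="fvbajlkubqoub" (len 13), cursors c3@2 c1@9 c4@11 c2@13, authorship .......11..22
After op 5 (insert('v')): buffer="fvvbajlkubvqovubv" (len 17), cursors c3@3 c1@11 c4@14 c2@17, authorship ..3.....111..4222

Answer: fvvbajlkubvqovubv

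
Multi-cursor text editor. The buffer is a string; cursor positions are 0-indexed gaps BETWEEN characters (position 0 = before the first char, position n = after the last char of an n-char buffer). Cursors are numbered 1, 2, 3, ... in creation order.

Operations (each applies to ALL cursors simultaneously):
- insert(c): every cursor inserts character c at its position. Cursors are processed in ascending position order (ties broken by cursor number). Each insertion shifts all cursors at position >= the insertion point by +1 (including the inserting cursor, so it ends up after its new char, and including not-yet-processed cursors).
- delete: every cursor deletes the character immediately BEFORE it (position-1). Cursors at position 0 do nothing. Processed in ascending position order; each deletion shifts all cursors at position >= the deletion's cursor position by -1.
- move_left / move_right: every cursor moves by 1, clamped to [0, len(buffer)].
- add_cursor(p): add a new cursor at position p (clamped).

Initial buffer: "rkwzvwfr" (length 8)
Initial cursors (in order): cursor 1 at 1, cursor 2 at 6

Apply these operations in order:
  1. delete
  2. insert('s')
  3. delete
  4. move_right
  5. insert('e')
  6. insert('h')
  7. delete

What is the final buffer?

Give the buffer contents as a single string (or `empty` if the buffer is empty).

Answer: kewzvfer

Derivation:
After op 1 (delete): buffer="kwzvfr" (len 6), cursors c1@0 c2@4, authorship ......
After op 2 (insert('s')): buffer="skwzvsfr" (len 8), cursors c1@1 c2@6, authorship 1....2..
After op 3 (delete): buffer="kwzvfr" (len 6), cursors c1@0 c2@4, authorship ......
After op 4 (move_right): buffer="kwzvfr" (len 6), cursors c1@1 c2@5, authorship ......
After op 5 (insert('e')): buffer="kewzvfer" (len 8), cursors c1@2 c2@7, authorship .1....2.
After op 6 (insert('h')): buffer="kehwzvfehr" (len 10), cursors c1@3 c2@9, authorship .11....22.
After op 7 (delete): buffer="kewzvfer" (len 8), cursors c1@2 c2@7, authorship .1....2.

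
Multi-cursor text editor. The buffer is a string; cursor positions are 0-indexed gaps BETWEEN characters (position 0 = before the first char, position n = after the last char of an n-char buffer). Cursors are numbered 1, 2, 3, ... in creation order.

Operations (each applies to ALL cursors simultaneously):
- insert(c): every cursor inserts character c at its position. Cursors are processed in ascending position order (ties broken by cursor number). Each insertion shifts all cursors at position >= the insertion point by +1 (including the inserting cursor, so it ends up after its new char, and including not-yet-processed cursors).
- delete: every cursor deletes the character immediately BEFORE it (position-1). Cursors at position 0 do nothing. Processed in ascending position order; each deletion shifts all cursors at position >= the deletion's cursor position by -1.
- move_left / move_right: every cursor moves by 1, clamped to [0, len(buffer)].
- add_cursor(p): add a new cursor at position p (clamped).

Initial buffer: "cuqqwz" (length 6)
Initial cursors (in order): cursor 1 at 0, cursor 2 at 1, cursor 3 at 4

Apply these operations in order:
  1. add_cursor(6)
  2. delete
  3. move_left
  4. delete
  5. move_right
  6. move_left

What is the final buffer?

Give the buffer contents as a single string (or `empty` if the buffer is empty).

Answer: w

Derivation:
After op 1 (add_cursor(6)): buffer="cuqqwz" (len 6), cursors c1@0 c2@1 c3@4 c4@6, authorship ......
After op 2 (delete): buffer="uqw" (len 3), cursors c1@0 c2@0 c3@2 c4@3, authorship ...
After op 3 (move_left): buffer="uqw" (len 3), cursors c1@0 c2@0 c3@1 c4@2, authorship ...
After op 4 (delete): buffer="w" (len 1), cursors c1@0 c2@0 c3@0 c4@0, authorship .
After op 5 (move_right): buffer="w" (len 1), cursors c1@1 c2@1 c3@1 c4@1, authorship .
After op 6 (move_left): buffer="w" (len 1), cursors c1@0 c2@0 c3@0 c4@0, authorship .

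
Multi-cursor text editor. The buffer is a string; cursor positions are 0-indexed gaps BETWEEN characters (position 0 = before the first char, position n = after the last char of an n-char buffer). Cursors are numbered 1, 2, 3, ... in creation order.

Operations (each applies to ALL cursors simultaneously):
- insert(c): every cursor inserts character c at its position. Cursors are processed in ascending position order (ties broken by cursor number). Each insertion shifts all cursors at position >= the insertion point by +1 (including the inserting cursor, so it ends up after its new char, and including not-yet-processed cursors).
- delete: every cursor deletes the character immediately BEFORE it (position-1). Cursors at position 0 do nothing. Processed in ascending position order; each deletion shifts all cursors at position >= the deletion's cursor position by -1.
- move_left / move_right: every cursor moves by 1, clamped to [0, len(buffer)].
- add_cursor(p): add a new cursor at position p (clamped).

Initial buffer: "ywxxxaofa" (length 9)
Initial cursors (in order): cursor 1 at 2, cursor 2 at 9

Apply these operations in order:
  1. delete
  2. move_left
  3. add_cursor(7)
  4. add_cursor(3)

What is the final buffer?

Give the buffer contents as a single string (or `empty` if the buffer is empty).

After op 1 (delete): buffer="yxxxaof" (len 7), cursors c1@1 c2@7, authorship .......
After op 2 (move_left): buffer="yxxxaof" (len 7), cursors c1@0 c2@6, authorship .......
After op 3 (add_cursor(7)): buffer="yxxxaof" (len 7), cursors c1@0 c2@6 c3@7, authorship .......
After op 4 (add_cursor(3)): buffer="yxxxaof" (len 7), cursors c1@0 c4@3 c2@6 c3@7, authorship .......

Answer: yxxxaof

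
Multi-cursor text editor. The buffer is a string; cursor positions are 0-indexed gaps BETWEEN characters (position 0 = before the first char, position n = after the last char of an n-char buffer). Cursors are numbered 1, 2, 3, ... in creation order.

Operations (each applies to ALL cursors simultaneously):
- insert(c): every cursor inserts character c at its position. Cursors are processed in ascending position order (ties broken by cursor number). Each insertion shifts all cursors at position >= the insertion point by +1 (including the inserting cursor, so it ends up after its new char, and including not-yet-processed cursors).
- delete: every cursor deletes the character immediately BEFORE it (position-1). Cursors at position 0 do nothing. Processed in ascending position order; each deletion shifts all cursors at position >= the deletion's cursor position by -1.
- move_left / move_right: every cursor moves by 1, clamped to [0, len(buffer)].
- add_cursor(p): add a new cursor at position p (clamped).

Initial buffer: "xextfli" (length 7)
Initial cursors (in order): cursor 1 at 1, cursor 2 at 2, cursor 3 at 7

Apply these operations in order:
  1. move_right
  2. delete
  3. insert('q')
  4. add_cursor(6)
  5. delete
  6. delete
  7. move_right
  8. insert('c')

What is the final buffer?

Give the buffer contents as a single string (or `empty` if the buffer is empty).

Answer: cccc

Derivation:
After op 1 (move_right): buffer="xextfli" (len 7), cursors c1@2 c2@3 c3@7, authorship .......
After op 2 (delete): buffer="xtfl" (len 4), cursors c1@1 c2@1 c3@4, authorship ....
After op 3 (insert('q')): buffer="xqqtflq" (len 7), cursors c1@3 c2@3 c3@7, authorship .12...3
After op 4 (add_cursor(6)): buffer="xqqtflq" (len 7), cursors c1@3 c2@3 c4@6 c3@7, authorship .12...3
After op 5 (delete): buffer="xtf" (len 3), cursors c1@1 c2@1 c3@3 c4@3, authorship ...
After op 6 (delete): buffer="" (len 0), cursors c1@0 c2@0 c3@0 c4@0, authorship 
After op 7 (move_right): buffer="" (len 0), cursors c1@0 c2@0 c3@0 c4@0, authorship 
After op 8 (insert('c')): buffer="cccc" (len 4), cursors c1@4 c2@4 c3@4 c4@4, authorship 1234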